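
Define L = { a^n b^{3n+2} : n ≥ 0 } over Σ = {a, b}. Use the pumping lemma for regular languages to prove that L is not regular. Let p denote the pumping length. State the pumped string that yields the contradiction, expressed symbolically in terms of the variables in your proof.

Toward a contradiction, assume L is regular with pumping length p.
Take w = a^p b^{3p+2}. Then w ∈ L and |w| = 4p+2 ≥ p.
By the pumping lemma, w = xyz with |xy| ≤ p and |y| > 0.
Because |xy| ≤ p and w begins with p copies of a, we have y = a^k with 1 ≤ k ≤ p.
Pump with i = 2: xy^2z = a^{p+k} b^{3p+2}. For this to lie in L we would need 3p+2 = 3(p+k)+2, which forces k = 0. But k ≥ 1, so xy^2z ∉ L.
This is a contradiction; hence L is not regular.

a^{p+k} b^{3p+2}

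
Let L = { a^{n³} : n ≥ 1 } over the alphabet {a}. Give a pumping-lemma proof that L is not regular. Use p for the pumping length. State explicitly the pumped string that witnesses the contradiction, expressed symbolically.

a^{p³+k}

Toward a contradiction, assume L is regular with pumping length p.
Take w = a^{p³} ∈ L with |w| = p³ ≥ p.
Write w = xyz as guaranteed by the lemma, with |xy| ≤ p and |y| ≥ 1.
Then y = a^k for some k with 1 ≤ k ≤ p.
Pump with i = 2: xy^2z = a^{p³+k}. Since 1 ≤ k ≤ p, p³ < p³+k ≤ p³+p < p³+3p²+3p+1 = (p+1)³, so p³+k is not a perfect cube. So xy^2z ∉ L.
This is a contradiction; hence L is not regular.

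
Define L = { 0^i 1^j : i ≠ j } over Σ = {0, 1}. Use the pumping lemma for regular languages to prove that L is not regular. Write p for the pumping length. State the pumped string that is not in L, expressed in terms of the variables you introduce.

0^{p+p!} 1^{p+p!}

Assume L is regular; let p be its pumping constant.
Choose w = 0^p 1^{p+p!}. Since p ≠ p+p!, w ∈ L; and |w| ≥ p.
By the pumping lemma, w = xyz with |xy| ≤ p and y is nonempty.
Because |xy| ≤ p and w begins with p copies of 0, we have y = 0^k with 1 ≤ k ≤ p.
Since 1 ≤ k ≤ p, k divides p!; set t = 1 + p!/k. Then xy^t z has p + (p!/k)·k = p + p! copies of 0. Now the 0-count equals the 1-count, so i ≠ j fails. So xy^t z = 0^{p+p!} 1^{p+p!} ∉ L.
This contradicts the pumping lemma, so L is not regular.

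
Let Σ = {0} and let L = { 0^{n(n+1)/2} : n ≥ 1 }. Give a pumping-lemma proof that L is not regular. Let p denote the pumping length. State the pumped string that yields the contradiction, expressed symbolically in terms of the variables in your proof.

Suppose for contradiction that L is regular, and let p be the pumping length.
Take w = 0^{p(p+1)/2} ∈ L with |w| = p(p+1)/2 ≥ p.
By the pumping lemma, w = xyz with |xy| ≤ p and y is nonempty.
Then y = 0^k for some k with 1 ≤ k ≤ p.
Pump with i = 2: xy^2z = 0^{p(p+1)/2+k}. Since 1 ≤ k ≤ p, p(p+1)/2 < p(p+1)/2+k ≤ p(p+1)/2+p < (p+1)(p+2)/2, so p(p+1)/2+k is strictly between consecutive triangular numbers. So xy^2z ∉ L.
This is a contradiction; hence L is not regular.

0^{p(p+1)/2+k}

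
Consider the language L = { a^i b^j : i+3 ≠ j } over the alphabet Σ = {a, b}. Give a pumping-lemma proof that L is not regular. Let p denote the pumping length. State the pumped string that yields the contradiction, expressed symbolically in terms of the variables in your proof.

a^{p+p!} b^{p+p!+3}

Assume L is regular. Let p be the pumping length given by the pumping lemma.
Choose w = a^p b^{p+p!+3}. Since p ≠ (p+p!+3)-3 = p+p!, w ∈ L; and |w| ≥ p.
The pumping lemma gives a decomposition w = xyz where |xy| ≤ p and |y| > 0.
Because |xy| ≤ p and w begins with p copies of a, we have y = a^k with 1 ≤ k ≤ p.
Since 1 ≤ k ≤ p, k divides p!; set t = 1 + p!/k. Then xy^t z has p + (p!/k)·k = p + p! copies of a. Now the a-count is p+p! and (b-count)-3 = (p+p!+3)-3 = p+p!, so i+3 ≠ j fails. So xy^t z = a^{p+p!} b^{p+p!+3} ∉ L.
This is a contradiction; hence L is not regular.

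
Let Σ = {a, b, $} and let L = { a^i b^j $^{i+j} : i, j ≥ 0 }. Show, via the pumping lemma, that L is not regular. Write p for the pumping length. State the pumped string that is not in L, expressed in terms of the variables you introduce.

a^{p+k} b^p $^{2p}

Assume L is regular; let p be its pumping constant.
Take w = a^p b^p $^{2p} ∈ L (with i=j=p, i+j=2p), |w| = 4p ≥ p.
The pumping lemma gives a decomposition w = xyz where |xy| ≤ p and y is nonempty.
Since the first p symbols of w are all a's and |xy| ≤ p, y lies entirely in the leading a-block: y = a^k for some k with 1 ≤ k ≤ p.
Consider xy^2z = a^{p+k} b^p $^{2p}. Now the a- and b-counts sum to 2p+k, but the $-count is 2p ≠ 2p+k. So xy^2z ∉ L.
Contradiction. Therefore L is not regular.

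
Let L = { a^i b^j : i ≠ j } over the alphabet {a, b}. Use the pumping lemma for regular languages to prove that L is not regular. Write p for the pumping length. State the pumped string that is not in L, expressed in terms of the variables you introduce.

a^{p+p!} b^{p+p!}

Assume L is regular; let p be its pumping constant.
Choose w = a^p b^{p+p!}. Since p ≠ p+p!, w ∈ L; and |w| ≥ p.
By the pumping lemma, w = xyz with |xy| ≤ p and y is nonempty.
The first p characters of w are a's, so xy (and hence y) consists only of a's. Write y = a^k, 1 ≤ k ≤ p.
Since 1 ≤ k ≤ p, k divides p!; set t = 1 + p!/k. Then xy^t z has p + (p!/k)·k = p + p! copies of a. Now the a-count equals the b-count, so i ≠ j fails. So xy^t z = a^{p+p!} b^{p+p!} ∉ L.
Contradiction. Therefore L is not regular.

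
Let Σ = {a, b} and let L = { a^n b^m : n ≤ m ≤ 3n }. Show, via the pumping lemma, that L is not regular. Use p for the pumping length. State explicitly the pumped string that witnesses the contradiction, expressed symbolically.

Suppose for contradiction that L is regular, and let p be the pumping length.
Take w = a^p b^p ∈ L (since p ≤ p ≤ 3p), with |w| = 2p ≥ p.
Write w = xyz as guaranteed by the lemma, with |xy| ≤ p and |y| ≥ 1.
Since the first p symbols of w are all a's and |xy| ≤ p, y lies entirely in the leading a-block: y = a^k for some k with 1 ≤ k ≤ p.
Pump with i = 2: xy^2z = a^{p+k} b^p. Now n = p+k > p = m, so the condition n ≤ m fails. Thus xy^2z ∉ L.
Contradiction. Therefore L is not regular.

a^{p+k} b^p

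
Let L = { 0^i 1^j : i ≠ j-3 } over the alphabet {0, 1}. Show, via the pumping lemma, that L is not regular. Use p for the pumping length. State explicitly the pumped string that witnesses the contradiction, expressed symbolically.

0^{p+p!} 1^{p+p!+3}

Suppose for contradiction that L is regular, and let p be the pumping length.
Choose w = 0^p 1^{p+p!+3}. Since p ≠ (p+p!+3)-3 = p+p!, w ∈ L; and |w| ≥ p.
The pumping lemma gives a decomposition w = xyz where |xy| ≤ p and |y| ≥ 1.
Since the first p symbols of w are all 0's and |xy| ≤ p, y lies entirely in the leading 0-block: y = 0^k for some k with 1 ≤ k ≤ p.
Since 1 ≤ k ≤ p, k divides p!; set t = 1 + p!/k. Then xy^t z has p + (p!/k)·k = p + p! copies of 0. Now the 0-count is p+p! and (1-count)-3 = (p+p!+3)-3 = p+p!, so i ≠ j-3 fails. So xy^t z = 0^{p+p!} 1^{p+p!+3} ∉ L.
Contradiction. Therefore L is not regular.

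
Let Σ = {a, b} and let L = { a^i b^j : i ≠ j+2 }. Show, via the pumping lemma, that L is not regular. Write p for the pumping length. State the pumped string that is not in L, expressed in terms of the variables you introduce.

a^{p+p!} b^{p+p!-2}

Suppose for contradiction that L is regular, and let p be the pumping length.
Choose w = a^p b^{p+p!-2}. Since p ≠ (p+p!-2)+2 = p+p!, w ∈ L; and |w| ≥ p.
By the pumping lemma, w = xyz with |xy| ≤ p and |y| > 0.
Since the first p symbols of w are all a's and |xy| ≤ p, y lies entirely in the leading a-block: y = a^k for some k with 1 ≤ k ≤ p.
Since 1 ≤ k ≤ p, k divides p!; set t = 1 + p!/k. Then xy^t z has p + (p!/k)·k = p + p! copies of a. Now the a-count is p+p! and (b-count)+2 = (p+p!-2)+2 = p+p!, so i ≠ j+2 fails. So xy^t z = a^{p+p!} b^{p+p!-2} ∉ L.
Contradiction. Therefore L is not regular.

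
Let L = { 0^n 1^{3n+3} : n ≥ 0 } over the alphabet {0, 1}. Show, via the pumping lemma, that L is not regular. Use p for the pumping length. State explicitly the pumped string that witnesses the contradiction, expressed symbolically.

0^{p+k} 1^{3p+3}

Assume L is regular; let p be its pumping constant.
Choose w = 0^p 1^{3p+3}, which is in L with |w| = 4p+3 ≥ p.
The pumping lemma gives a decomposition w = xyz where |xy| ≤ p and |y| ≥ 1.
Because |xy| ≤ p and w begins with p copies of 0, we have y = 0^k with 1 ≤ k ≤ p.
Pump with i = 2: xy^2z = 0^{p+k} 1^{3p+3}. For this to lie in L we would need 3p+3 = 3(p+k)+3, which forces k = 0. But k ≥ 1, so xy^2z ∉ L.
This contradicts the pumping lemma, so L is not regular.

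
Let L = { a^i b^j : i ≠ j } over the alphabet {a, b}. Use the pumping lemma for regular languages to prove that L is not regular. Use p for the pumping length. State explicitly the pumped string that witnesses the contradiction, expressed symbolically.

Assume L is regular; let p be its pumping constant.
Choose w = a^p b^{p+p!}. Since p ≠ p+p!, w ∈ L; and |w| ≥ p.
The pumping lemma gives a decomposition w = xyz where |xy| ≤ p and y is nonempty.
Because |xy| ≤ p and w begins with p copies of a, we have y = a^k with 1 ≤ k ≤ p.
Since 1 ≤ k ≤ p, k divides p!; set t = 1 + p!/k. Then xy^t z has p + (p!/k)·k = p + p! copies of a. Now the a-count equals the b-count, so i ≠ j fails. So xy^t z = a^{p+p!} b^{p+p!} ∉ L.
This is a contradiction; hence L is not regular.

a^{p+p!} b^{p+p!}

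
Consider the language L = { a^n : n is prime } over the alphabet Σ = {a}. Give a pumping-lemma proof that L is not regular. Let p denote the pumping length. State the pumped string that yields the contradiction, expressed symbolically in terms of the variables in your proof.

a^{q(1+k)}

Assume L is regular. Let p be the pumping length given by the pumping lemma.
Let q be a prime with q ≥ p+2 (infinitely many primes exist), and take w = a^q ∈ L with |w| = q ≥ p.
By the pumping lemma, w = xyz with |xy| ≤ p and y is nonempty.
Then y = a^k for some k with 1 ≤ k ≤ p.
Since 1 ≤ k ≤ p, |xz| = q-k. Pump with i = q+1: |xy^{q+1}z| = (q-k)+(q+1)k = q+qk = q(1+k), which is composite (both factors ≥ 2). So xy^{q+1}z = a^{q(1+k)} ∉ L.
This is a contradiction; hence L is not regular.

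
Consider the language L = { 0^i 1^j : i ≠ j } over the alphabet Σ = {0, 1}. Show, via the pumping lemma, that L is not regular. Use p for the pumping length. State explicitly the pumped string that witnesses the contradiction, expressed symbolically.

Toward a contradiction, assume L is regular with pumping length p.
Choose w = 0^p 1^{p+p!}. Since p ≠ p+p!, w ∈ L; and |w| ≥ p.
Write w = xyz as guaranteed by the lemma, with |xy| ≤ p and y is nonempty.
The first p characters of w are 0's, so xy (and hence y) consists only of 0's. Write y = 0^k, 1 ≤ k ≤ p.
Since 1 ≤ k ≤ p, k divides p!; set t = 1 + p!/k. Then xy^t z has p + (p!/k)·k = p + p! copies of 0. Now the 0-count equals the 1-count, so i ≠ j fails. So xy^t z = 0^{p+p!} 1^{p+p!} ∉ L.
Contradiction. Therefore L is not regular.

0^{p+p!} 1^{p+p!}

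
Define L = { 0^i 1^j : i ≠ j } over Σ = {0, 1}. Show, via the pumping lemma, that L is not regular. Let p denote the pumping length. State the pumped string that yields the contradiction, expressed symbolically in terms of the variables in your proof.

Toward a contradiction, assume L is regular with pumping length p.
Choose w = 0^p 1^{p+p!}. Since p ≠ p+p!, w ∈ L; and |w| ≥ p.
By the pumping lemma, w = xyz with |xy| ≤ p and |y| ≥ 1.
The first p characters of w are 0's, so xy (and hence y) consists only of 0's. Write y = 0^k, 1 ≤ k ≤ p.
Since 1 ≤ k ≤ p, k divides p!; set t = 1 + p!/k. Then xy^t z has p + (p!/k)·k = p + p! copies of 0. Now the 0-count equals the 1-count, so i ≠ j fails. So xy^t z = 0^{p+p!} 1^{p+p!} ∉ L.
This is a contradiction; hence L is not regular.

0^{p+p!} 1^{p+p!}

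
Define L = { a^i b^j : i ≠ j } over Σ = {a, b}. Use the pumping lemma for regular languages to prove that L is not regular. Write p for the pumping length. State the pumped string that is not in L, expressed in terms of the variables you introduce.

Assume L is regular; let p be its pumping constant.
Choose w = a^p b^{p+p!}. Since p ≠ p+p!, w ∈ L; and |w| ≥ p.
Write w = xyz as guaranteed by the lemma, with |xy| ≤ p and |y| > 0.
The first p characters of w are a's, so xy (and hence y) consists only of a's. Write y = a^k, 1 ≤ k ≤ p.
Since 1 ≤ k ≤ p, k divides p!; set t = 1 + p!/k. Then xy^t z has p + (p!/k)·k = p + p! copies of a. Now the a-count equals the b-count, so i ≠ j fails. So xy^t z = a^{p+p!} b^{p+p!} ∉ L.
This is a contradiction; hence L is not regular.

a^{p+p!} b^{p+p!}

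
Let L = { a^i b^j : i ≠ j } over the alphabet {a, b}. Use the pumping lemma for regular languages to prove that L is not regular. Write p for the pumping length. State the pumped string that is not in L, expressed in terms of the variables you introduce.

Assume L is regular; let p be its pumping constant.
Choose w = a^p b^{p+p!}. Since p ≠ p+p!, w ∈ L; and |w| ≥ p.
The pumping lemma gives a decomposition w = xyz where |xy| ≤ p and |y| ≥ 1.
Since the first p symbols of w are all a's and |xy| ≤ p, y lies entirely in the leading a-block: y = a^k for some k with 1 ≤ k ≤ p.
Since 1 ≤ k ≤ p, k divides p!; set t = 1 + p!/k. Then xy^t z has p + (p!/k)·k = p + p! copies of a. Now the a-count equals the b-count, so i ≠ j fails. So xy^t z = a^{p+p!} b^{p+p!} ∉ L.
This is a contradiction; hence L is not regular.

a^{p+p!} b^{p+p!}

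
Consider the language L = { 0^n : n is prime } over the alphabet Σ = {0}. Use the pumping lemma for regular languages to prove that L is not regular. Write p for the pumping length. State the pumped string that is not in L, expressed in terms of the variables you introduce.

Toward a contradiction, assume L is regular with pumping length p.
Let q be a prime with q ≥ p+2 (infinitely many primes exist), and take w = 0^q ∈ L with |w| = q ≥ p.
By the pumping lemma, w = xyz with |xy| ≤ p and |y| > 0.
Then y = 0^k for some k with 1 ≤ k ≤ p.
Since 1 ≤ k ≤ p, |xz| = q-k. Pump with i = q+1: |xy^{q+1}z| = (q-k)+(q+1)k = q+qk = q(1+k), which is composite (both factors ≥ 2). So xy^{q+1}z = 0^{q(1+k)} ∉ L.
This contradicts the pumping lemma, so L is not regular.

0^{q(1+k)}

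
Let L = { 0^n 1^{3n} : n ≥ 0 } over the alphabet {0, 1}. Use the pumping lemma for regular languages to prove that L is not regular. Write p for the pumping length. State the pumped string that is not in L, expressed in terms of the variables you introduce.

0^{p+k} 1^{3p}

Suppose for contradiction that L is regular, and let p be the pumping length.
Let w = 0^p 1^{3p} ∈ L; note |w| = 4p ≥ p.
The pumping lemma gives a decomposition w = xyz where |xy| ≤ p and y is nonempty.
The first p characters of w are 0's, so xy (and hence y) consists only of 0's. Write y = 0^k, 1 ≤ k ≤ p.
Pump with i = 2: xy^2z = 0^{p+k} 1^{3p}. For this to lie in L we would need 3p = 3(p+k), which forces k = 0. But k ≥ 1, so xy^2z ∉ L.
This contradicts the pumping lemma, so L is not regular.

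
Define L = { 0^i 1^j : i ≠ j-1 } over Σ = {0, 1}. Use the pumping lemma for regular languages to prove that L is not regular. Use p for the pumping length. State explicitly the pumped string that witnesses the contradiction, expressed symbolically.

Suppose for contradiction that L is regular, and let p be the pumping length.
Choose w = 0^p 1^{p+p!+1}. Since p ≠ (p+p!+1)-1 = p+p!, w ∈ L; and |w| ≥ p.
The pumping lemma gives a decomposition w = xyz where |xy| ≤ p and |y| > 0.
Because |xy| ≤ p and w begins with p copies of 0, we have y = 0^k with 1 ≤ k ≤ p.
Since 1 ≤ k ≤ p, k divides p!; set t = 1 + p!/k. Then xy^t z has p + (p!/k)·k = p + p! copies of 0. Now the 0-count is p+p! and (1-count)-1 = (p+p!+1)-1 = p+p!, so i ≠ j-1 fails. So xy^t z = 0^{p+p!} 1^{p+p!+1} ∉ L.
Contradiction. Therefore L is not regular.

0^{p+p!} 1^{p+p!+1}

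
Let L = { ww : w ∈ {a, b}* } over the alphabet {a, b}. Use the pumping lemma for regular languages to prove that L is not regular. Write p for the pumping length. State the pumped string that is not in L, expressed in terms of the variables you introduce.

Toward a contradiction, assume L is regular with pumping length p.
Take w = a^p b^p a^p b^p = uu where u = a^pb^p; then w ∈ L and |w| = 4p ≥ p.
The pumping lemma gives a decomposition w = xyz where |xy| ≤ p and |y| > 0.
The first p characters of w are a's, so xy (and hence y) consists only of a's. Write y = a^k, 1 ≤ k ≤ p.
Pump with i = 2: xy^2z = a^{p+k} b^p a^p b^p, of length 4p+k. Suppose this equals vv. The string starts with a and ends with b, so v does too; thus the boundary between the two copies of v is a b→a transition. There is exactly one such transition, at position 2p+k, so |v| = 2p+k and |vv| = 4p+2k ≠ 4p+k since k ≥ 1. So xy^2z ∉ L.
This is a contradiction; hence L is not regular.

a^{p+k} b^p a^p b^p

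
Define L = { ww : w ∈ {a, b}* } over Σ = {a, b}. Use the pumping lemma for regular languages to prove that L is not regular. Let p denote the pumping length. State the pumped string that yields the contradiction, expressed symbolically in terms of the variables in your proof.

a^{p+k} b^p a^p b^p

Suppose for contradiction that L is regular, and let p be the pumping length.
Take w = a^p b^p a^p b^p = uu where u = a^pb^p; then w ∈ L and |w| = 4p ≥ p.
By the pumping lemma, w = xyz with |xy| ≤ p and |y| > 0.
Because |xy| ≤ p and w begins with p copies of a, we have y = a^k with 1 ≤ k ≤ p.
Pump with i = 2: xy^2z = a^{p+k} b^p a^p b^p, of length 4p+k. Suppose this equals vv. The string starts with a and ends with b, so v does too; thus the boundary between the two copies of v is a b→a transition. There is exactly one such transition, at position 2p+k, so |v| = 2p+k and |vv| = 4p+2k ≠ 4p+k since k ≥ 1. So xy^2z ∉ L.
This is a contradiction; hence L is not regular.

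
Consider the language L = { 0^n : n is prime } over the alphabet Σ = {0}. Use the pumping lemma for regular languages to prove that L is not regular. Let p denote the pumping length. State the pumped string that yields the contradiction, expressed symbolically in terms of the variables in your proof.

Toward a contradiction, assume L is regular with pumping length p.
Let q be a prime with q ≥ p+2 (infinitely many primes exist), and take w = 0^q ∈ L with |w| = q ≥ p.
The pumping lemma gives a decomposition w = xyz where |xy| ≤ p and y is nonempty.
Then y = 0^k for some k with 1 ≤ k ≤ p.
Since 1 ≤ k ≤ p, |xz| = q-k. Pump with i = q+1: |xy^{q+1}z| = (q-k)+(q+1)k = q+qk = q(1+k), which is composite (both factors ≥ 2). So xy^{q+1}z = 0^{q(1+k)} ∉ L.
This contradicts the pumping lemma, so L is not regular.

0^{q(1+k)}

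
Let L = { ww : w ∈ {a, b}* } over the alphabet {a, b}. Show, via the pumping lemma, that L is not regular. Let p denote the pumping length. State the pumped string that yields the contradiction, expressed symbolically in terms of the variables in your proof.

Suppose for contradiction that L is regular, and let p be the pumping length.
Take w = a^p b^p a^p b^p = uu where u = a^pb^p; then w ∈ L and |w| = 4p ≥ p.
By the pumping lemma, w = xyz with |xy| ≤ p and |y| ≥ 1.
Since the first p symbols of w are all a's and |xy| ≤ p, y lies entirely in the leading a-block: y = a^k for some k with 1 ≤ k ≤ p.
Pump with i = 2: xy^2z = a^{p+k} b^p a^p b^p, of length 4p+k. Suppose this equals vv. The string starts with a and ends with b, so v does too; thus the boundary between the two copies of v is a b→a transition. There is exactly one such transition, at position 2p+k, so |v| = 2p+k and |vv| = 4p+2k ≠ 4p+k since k ≥ 1. So xy^2z ∉ L.
Contradiction. Therefore L is not regular.

a^{p+k} b^p a^p b^p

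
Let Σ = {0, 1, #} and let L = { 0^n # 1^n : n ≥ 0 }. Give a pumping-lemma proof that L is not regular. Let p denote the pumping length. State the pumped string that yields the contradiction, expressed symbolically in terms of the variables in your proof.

Assume L is regular. Let p be the pumping length given by the pumping lemma.
Take w = 0^p # 1^p ∈ L with |w| = 2p+1 ≥ p.
Write w = xyz as guaranteed by the lemma, with |xy| ≤ p and |y| ≥ 1.
Since the first p symbols of w are all 0's and |xy| ≤ p, y lies entirely in the leading 0-block: y = 0^k for some k with 1 ≤ k ≤ p.
Pump with i = 2: xy^2z = 0^{p+k} # 1^p, which would require p+k = p. But k ≥ 1, so xy^2z ∉ L.
This contradicts the pumping lemma, so L is not regular.

0^{p+k} # 1^p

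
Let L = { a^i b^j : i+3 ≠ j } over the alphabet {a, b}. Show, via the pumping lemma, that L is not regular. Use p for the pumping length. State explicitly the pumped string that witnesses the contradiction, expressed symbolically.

Suppose for contradiction that L is regular, and let p be the pumping length.
Choose w = a^p b^{p+p!+3}. Since p ≠ (p+p!+3)-3 = p+p!, w ∈ L; and |w| ≥ p.
The pumping lemma gives a decomposition w = xyz where |xy| ≤ p and y is nonempty.
The first p characters of w are a's, so xy (and hence y) consists only of a's. Write y = a^k, 1 ≤ k ≤ p.
Since 1 ≤ k ≤ p, k divides p!; set t = 1 + p!/k. Then xy^t z has p + (p!/k)·k = p + p! copies of a. Now the a-count is p+p! and (b-count)-3 = (p+p!+3)-3 = p+p!, so i+3 ≠ j fails. So xy^t z = a^{p+p!} b^{p+p!+3} ∉ L.
This contradicts the pumping lemma, so L is not regular.

a^{p+p!} b^{p+p!+3}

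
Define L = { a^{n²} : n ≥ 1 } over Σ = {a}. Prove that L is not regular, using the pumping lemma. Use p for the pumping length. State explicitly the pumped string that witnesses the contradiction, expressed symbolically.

Assume L is regular. Let p be the pumping length given by the pumping lemma.
Take w = a^{p²} ∈ L with |w| = p² ≥ p.
The pumping lemma gives a decomposition w = xyz where |xy| ≤ p and y is nonempty.
Then y = a^k for some k with 1 ≤ k ≤ p.
Pump with i = 2: xy^2z = a^{p²+k}. Since 1 ≤ k ≤ p, p² < p²+k ≤ p²+p < (p+1)², so p²+k lies strictly between consecutive squares and is not a perfect square. So xy^2z ∉ L.
This contradicts the pumping lemma, so L is not regular.

a^{p²+k}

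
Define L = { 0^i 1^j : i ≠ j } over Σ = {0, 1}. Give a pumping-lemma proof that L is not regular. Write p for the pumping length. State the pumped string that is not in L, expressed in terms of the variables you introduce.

0^{p+p!} 1^{p+p!}

Suppose for contradiction that L is regular, and let p be the pumping length.
Choose w = 0^p 1^{p+p!}. Since p ≠ p+p!, w ∈ L; and |w| ≥ p.
Write w = xyz as guaranteed by the lemma, with |xy| ≤ p and |y| > 0.
Because |xy| ≤ p and w begins with p copies of 0, we have y = 0^k with 1 ≤ k ≤ p.
Since 1 ≤ k ≤ p, k divides p!; set t = 1 + p!/k. Then xy^t z has p + (p!/k)·k = p + p! copies of 0. Now the 0-count equals the 1-count, so i ≠ j fails. So xy^t z = 0^{p+p!} 1^{p+p!} ∉ L.
This is a contradiction; hence L is not regular.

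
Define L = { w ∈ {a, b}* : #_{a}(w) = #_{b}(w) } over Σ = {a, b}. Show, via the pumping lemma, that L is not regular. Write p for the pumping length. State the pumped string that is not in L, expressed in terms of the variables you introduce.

Assume L is regular; let p be its pumping constant.
Choose w = a^p b^p ∈ L with |w| = 2p ≥ p.
Write w = xyz as guaranteed by the lemma, with |xy| ≤ p and |y| ≥ 1.
Because |xy| ≤ p and w begins with p copies of a, we have y = a^k with 1 ≤ k ≤ p.
Pump with i = 2: xy^2z = a^{p+k} b^p has p+k occurrences of a but only p of b. Since k ≥ 1 the counts differ, so xy^2z ∉ L.
This contradicts the pumping lemma, so L is not regular.

a^{p+k} b^p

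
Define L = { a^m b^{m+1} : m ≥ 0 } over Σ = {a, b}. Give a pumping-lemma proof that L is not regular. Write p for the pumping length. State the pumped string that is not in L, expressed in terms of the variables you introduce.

a^{p+k} b^{p+1}

Suppose for contradiction that L is regular, and let p be the pumping length.
Let w = a^p b^{p+1} ∈ L; note |w| = 2p+1 ≥ p.
By the pumping lemma, w = xyz with |xy| ≤ p and |y| ≥ 1.
The first p characters of w are a's, so xy (and hence y) consists only of a's. Write y = a^k, 1 ≤ k ≤ p.
Pump with i = 2: xy^2z = a^{p+k} b^{p+1}. For this to lie in L we would need p+1 = (p+k)+1, which forces k = 0. But k ≥ 1, so xy^2z ∉ L.
Contradiction. Therefore L is not regular.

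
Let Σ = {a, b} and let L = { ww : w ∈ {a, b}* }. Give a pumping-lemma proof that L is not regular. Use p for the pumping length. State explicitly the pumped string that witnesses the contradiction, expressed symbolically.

Assume L is regular; let p be its pumping constant.
Take w = a^p b^p a^p b^p = uu where u = a^pb^p; then w ∈ L and |w| = 4p ≥ p.
Write w = xyz as guaranteed by the lemma, with |xy| ≤ p and y is nonempty.
The first p characters of w are a's, so xy (and hence y) consists only of a's. Write y = a^k, 1 ≤ k ≤ p.
Pump with i = 2: xy^2z = a^{p+k} b^p a^p b^p, of length 4p+k. Suppose this equals vv. The string starts with a and ends with b, so v does too; thus the boundary between the two copies of v is a b→a transition. There is exactly one such transition, at position 2p+k, so |v| = 2p+k and |vv| = 4p+2k ≠ 4p+k since k ≥ 1. So xy^2z ∉ L.
This contradicts the pumping lemma, so L is not regular.

a^{p+k} b^p a^p b^p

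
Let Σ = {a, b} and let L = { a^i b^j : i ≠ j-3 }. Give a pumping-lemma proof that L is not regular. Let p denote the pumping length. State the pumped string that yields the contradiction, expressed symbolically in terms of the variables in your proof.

a^{p+p!} b^{p+p!+3}

Suppose for contradiction that L is regular, and let p be the pumping length.
Choose w = a^p b^{p+p!+3}. Since p ≠ (p+p!+3)-3 = p+p!, w ∈ L; and |w| ≥ p.
The pumping lemma gives a decomposition w = xyz where |xy| ≤ p and y is nonempty.
The first p characters of w are a's, so xy (and hence y) consists only of a's. Write y = a^k, 1 ≤ k ≤ p.
Since 1 ≤ k ≤ p, k divides p!; set t = 1 + p!/k. Then xy^t z has p + (p!/k)·k = p + p! copies of a. Now the a-count is p+p! and (b-count)-3 = (p+p!+3)-3 = p+p!, so i ≠ j-3 fails. So xy^t z = a^{p+p!} b^{p+p!+3} ∉ L.
This contradicts the pumping lemma, so L is not regular.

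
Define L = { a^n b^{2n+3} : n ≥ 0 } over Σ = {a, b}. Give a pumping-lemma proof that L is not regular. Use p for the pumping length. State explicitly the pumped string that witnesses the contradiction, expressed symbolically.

a^{p+k} b^{2p+3}

Assume L is regular; let p be its pumping constant.
Choose w = a^p b^{2p+3}, which is in L with |w| = 3p+3 ≥ p.
The pumping lemma gives a decomposition w = xyz where |xy| ≤ p and |y| > 0.
Since the first p symbols of w are all a's and |xy| ≤ p, y lies entirely in the leading a-block: y = a^k for some k with 1 ≤ k ≤ p.
Pump with i = 2: xy^2z = a^{p+k} b^{2p+3}. For this to lie in L we would need 2p+3 = 2(p+k)+3, which forces k = 0. But k ≥ 1, so xy^2z ∉ L.
Contradiction. Therefore L is not regular.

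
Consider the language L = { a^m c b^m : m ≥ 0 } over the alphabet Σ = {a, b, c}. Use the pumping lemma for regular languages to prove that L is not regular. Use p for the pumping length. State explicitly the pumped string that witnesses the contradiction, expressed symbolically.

a^{p+k} c b^p

Assume L is regular. Let p be the pumping length given by the pumping lemma.
Take w = a^p c b^p ∈ L with |w| = 2p+1 ≥ p.
Write w = xyz as guaranteed by the lemma, with |xy| ≤ p and |y| > 0.
The first p characters of w are a's, so xy (and hence y) consists only of a's. Write y = a^k, 1 ≤ k ≤ p.
Pump with i = 2: xy^2z = a^{p+k} c b^p, which would require p+k = p. But k ≥ 1, so xy^2z ∉ L.
This contradicts the pumping lemma, so L is not regular.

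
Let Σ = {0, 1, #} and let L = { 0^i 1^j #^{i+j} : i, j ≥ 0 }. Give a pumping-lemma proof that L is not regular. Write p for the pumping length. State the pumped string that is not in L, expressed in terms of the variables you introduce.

0^{p+k} 1^p #^{2p}

Suppose for contradiction that L is regular, and let p be the pumping length.
Take w = 0^p 1^p #^{2p} ∈ L (with i=j=p, i+j=2p), |w| = 4p ≥ p.
The pumping lemma gives a decomposition w = xyz where |xy| ≤ p and y is nonempty.
Since the first p symbols of w are all 0's and |xy| ≤ p, y lies entirely in the leading 0-block: y = 0^k for some k with 1 ≤ k ≤ p.
Consider xy^2z = 0^{p+k} 1^p #^{2p}. Now the 0- and 1-counts sum to 2p+k, but the #-count is 2p ≠ 2p+k. So xy^2z ∉ L.
This contradicts the pumping lemma, so L is not regular.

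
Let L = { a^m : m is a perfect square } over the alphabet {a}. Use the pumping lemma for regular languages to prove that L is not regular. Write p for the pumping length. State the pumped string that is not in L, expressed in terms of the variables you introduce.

a^{p²+k}

Assume L is regular. Let p be the pumping length given by the pumping lemma.
Take w = a^{p²} ∈ L with |w| = p² ≥ p.
The pumping lemma gives a decomposition w = xyz where |xy| ≤ p and y is nonempty.
Then y = a^k for some k with 1 ≤ k ≤ p.
Pump with i = 2: xy^2z = a^{p²+k}. Since 1 ≤ k ≤ p, p² < p²+k ≤ p²+p < (p+1)², so p²+k lies strictly between consecutive squares and is not a perfect square. So xy^2z ∉ L.
This is a contradiction; hence L is not regular.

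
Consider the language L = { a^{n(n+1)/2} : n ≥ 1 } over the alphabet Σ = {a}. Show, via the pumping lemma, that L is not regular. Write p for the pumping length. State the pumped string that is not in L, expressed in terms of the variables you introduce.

a^{p(p+1)/2+k}

Assume L is regular; let p be its pumping constant.
Take w = a^{p(p+1)/2} ∈ L with |w| = p(p+1)/2 ≥ p.
The pumping lemma gives a decomposition w = xyz where |xy| ≤ p and y is nonempty.
Then y = a^k for some k with 1 ≤ k ≤ p.
Pump with i = 2: xy^2z = a^{p(p+1)/2+k}. Since 1 ≤ k ≤ p, p(p+1)/2 < p(p+1)/2+k ≤ p(p+1)/2+p < (p+1)(p+2)/2, so p(p+1)/2+k is strictly between consecutive triangular numbers. So xy^2z ∉ L.
Contradiction. Therefore L is not regular.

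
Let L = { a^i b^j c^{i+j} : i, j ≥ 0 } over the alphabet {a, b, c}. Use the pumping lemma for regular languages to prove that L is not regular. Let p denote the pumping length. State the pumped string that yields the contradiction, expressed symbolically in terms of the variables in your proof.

a^{p+k} b^p c^{2p}

Toward a contradiction, assume L is regular with pumping length p.
Take w = a^p b^p c^{2p} ∈ L (with i=j=p, i+j=2p), |w| = 4p ≥ p.
By the pumping lemma, w = xyz with |xy| ≤ p and |y| ≥ 1.
Because |xy| ≤ p and w begins with p copies of a, we have y = a^k with 1 ≤ k ≤ p.
Consider xy^2z = a^{p+k} b^p c^{2p}. Now the a- and b-counts sum to 2p+k, but the c-count is 2p ≠ 2p+k. So xy^2z ∉ L.
This is a contradiction; hence L is not regular.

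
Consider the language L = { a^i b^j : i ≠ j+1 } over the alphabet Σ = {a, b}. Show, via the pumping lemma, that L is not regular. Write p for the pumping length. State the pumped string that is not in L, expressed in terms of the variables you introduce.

a^{p+p!} b^{p+p!-1}

Suppose for contradiction that L is regular, and let p be the pumping length.
Choose w = a^p b^{p+p!-1}. Since p ≠ (p+p!-1)+1 = p+p!, w ∈ L; and |w| ≥ p.
By the pumping lemma, w = xyz with |xy| ≤ p and |y| > 0.
Since the first p symbols of w are all a's and |xy| ≤ p, y lies entirely in the leading a-block: y = a^k for some k with 1 ≤ k ≤ p.
Since 1 ≤ k ≤ p, k divides p!; set t = 1 + p!/k. Then xy^t z has p + (p!/k)·k = p + p! copies of a. Now the a-count is p+p! and (b-count)+1 = (p+p!-1)+1 = p+p!, so i ≠ j+1 fails. So xy^t z = a^{p+p!} b^{p+p!-1} ∉ L.
Contradiction. Therefore L is not regular.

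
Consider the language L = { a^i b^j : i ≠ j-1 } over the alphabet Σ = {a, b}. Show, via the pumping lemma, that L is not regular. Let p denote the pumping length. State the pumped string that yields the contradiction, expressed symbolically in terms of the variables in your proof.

a^{p+p!} b^{p+p!+1}

Suppose for contradiction that L is regular, and let p be the pumping length.
Choose w = a^p b^{p+p!+1}. Since p ≠ (p+p!+1)-1 = p+p!, w ∈ L; and |w| ≥ p.
Write w = xyz as guaranteed by the lemma, with |xy| ≤ p and y is nonempty.
Because |xy| ≤ p and w begins with p copies of a, we have y = a^k with 1 ≤ k ≤ p.
Since 1 ≤ k ≤ p, k divides p!; set t = 1 + p!/k. Then xy^t z has p + (p!/k)·k = p + p! copies of a. Now the a-count is p+p! and (b-count)-1 = (p+p!+1)-1 = p+p!, so i ≠ j-1 fails. So xy^t z = a^{p+p!} b^{p+p!+1} ∉ L.
Contradiction. Therefore L is not regular.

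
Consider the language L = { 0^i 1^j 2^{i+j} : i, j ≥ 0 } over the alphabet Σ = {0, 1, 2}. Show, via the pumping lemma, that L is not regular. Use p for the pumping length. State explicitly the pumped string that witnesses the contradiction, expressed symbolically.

Assume L is regular; let p be its pumping constant.
Take w = 0^p 1^p 2^{2p} ∈ L (with i=j=p, i+j=2p), |w| = 4p ≥ p.
By the pumping lemma, w = xyz with |xy| ≤ p and y is nonempty.
The first p characters of w are 0's, so xy (and hence y) consists only of 0's. Write y = 0^k, 1 ≤ k ≤ p.
Consider xy^2z = 0^{p+k} 1^p 2^{2p}. Now the 0- and 1-counts sum to 2p+k, but the 2-count is 2p ≠ 2p+k. So xy^2z ∉ L.
This is a contradiction; hence L is not regular.

0^{p+k} 1^p 2^{2p}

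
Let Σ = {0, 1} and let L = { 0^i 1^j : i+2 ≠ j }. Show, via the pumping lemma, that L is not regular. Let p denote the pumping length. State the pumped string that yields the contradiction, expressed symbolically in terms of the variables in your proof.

Assume L is regular. Let p be the pumping length given by the pumping lemma.
Choose w = 0^p 1^{p+p!+2}. Since p ≠ (p+p!+2)-2 = p+p!, w ∈ L; and |w| ≥ p.
By the pumping lemma, w = xyz with |xy| ≤ p and |y| > 0.
The first p characters of w are 0's, so xy (and hence y) consists only of 0's. Write y = 0^k, 1 ≤ k ≤ p.
Since 1 ≤ k ≤ p, k divides p!; set t = 1 + p!/k. Then xy^t z has p + (p!/k)·k = p + p! copies of 0. Now the 0-count is p+p! and (1-count)-2 = (p+p!+2)-2 = p+p!, so i+2 ≠ j fails. So xy^t z = 0^{p+p!} 1^{p+p!+2} ∉ L.
This is a contradiction; hence L is not regular.

0^{p+p!} 1^{p+p!+2}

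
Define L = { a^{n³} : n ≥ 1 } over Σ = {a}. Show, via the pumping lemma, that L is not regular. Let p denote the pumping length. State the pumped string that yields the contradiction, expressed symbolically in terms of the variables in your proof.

a^{p³+k}

Assume L is regular. Let p be the pumping length given by the pumping lemma.
Take w = a^{p³} ∈ L with |w| = p³ ≥ p.
Write w = xyz as guaranteed by the lemma, with |xy| ≤ p and |y| ≥ 1.
Then y = a^k for some k with 1 ≤ k ≤ p.
Pump with i = 2: xy^2z = a^{p³+k}. Since 1 ≤ k ≤ p, p³ < p³+k ≤ p³+p < p³+3p²+3p+1 = (p+1)³, so p³+k is not a perfect cube. So xy^2z ∉ L.
Contradiction. Therefore L is not regular.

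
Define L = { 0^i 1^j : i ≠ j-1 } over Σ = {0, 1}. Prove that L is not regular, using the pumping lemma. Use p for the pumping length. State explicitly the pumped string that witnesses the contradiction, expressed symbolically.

Assume L is regular; let p be its pumping constant.
Choose w = 0^p 1^{p+p!+1}. Since p ≠ (p+p!+1)-1 = p+p!, w ∈ L; and |w| ≥ p.
The pumping lemma gives a decomposition w = xyz where |xy| ≤ p and |y| ≥ 1.
Because |xy| ≤ p and w begins with p copies of 0, we have y = 0^k with 1 ≤ k ≤ p.
Since 1 ≤ k ≤ p, k divides p!; set t = 1 + p!/k. Then xy^t z has p + (p!/k)·k = p + p! copies of 0. Now the 0-count is p+p! and (1-count)-1 = (p+p!+1)-1 = p+p!, so i ≠ j-1 fails. So xy^t z = 0^{p+p!} 1^{p+p!+1} ∉ L.
This contradicts the pumping lemma, so L is not regular.

0^{p+p!} 1^{p+p!+1}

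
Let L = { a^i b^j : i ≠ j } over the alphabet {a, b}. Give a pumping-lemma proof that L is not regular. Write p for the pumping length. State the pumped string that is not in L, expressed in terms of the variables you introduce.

a^{p+p!} b^{p+p!}

Suppose for contradiction that L is regular, and let p be the pumping length.
Choose w = a^p b^{p+p!}. Since p ≠ p+p!, w ∈ L; and |w| ≥ p.
By the pumping lemma, w = xyz with |xy| ≤ p and y is nonempty.
Since the first p symbols of w are all a's and |xy| ≤ p, y lies entirely in the leading a-block: y = a^k for some k with 1 ≤ k ≤ p.
Since 1 ≤ k ≤ p, k divides p!; set t = 1 + p!/k. Then xy^t z has p + (p!/k)·k = p + p! copies of a. Now the a-count equals the b-count, so i ≠ j fails. So xy^t z = a^{p+p!} b^{p+p!} ∉ L.
This contradicts the pumping lemma, so L is not regular.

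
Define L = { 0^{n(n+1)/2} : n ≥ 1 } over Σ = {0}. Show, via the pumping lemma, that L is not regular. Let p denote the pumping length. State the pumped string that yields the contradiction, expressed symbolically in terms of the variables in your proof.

Assume L is regular. Let p be the pumping length given by the pumping lemma.
Take w = 0^{p(p+1)/2} ∈ L with |w| = p(p+1)/2 ≥ p.
The pumping lemma gives a decomposition w = xyz where |xy| ≤ p and |y| > 0.
Then y = 0^k for some k with 1 ≤ k ≤ p.
Pump with i = 2: xy^2z = 0^{p(p+1)/2+k}. Since 1 ≤ k ≤ p, p(p+1)/2 < p(p+1)/2+k ≤ p(p+1)/2+p < (p+1)(p+2)/2, so p(p+1)/2+k is strictly between consecutive triangular numbers. So xy^2z ∉ L.
This is a contradiction; hence L is not regular.

0^{p(p+1)/2+k}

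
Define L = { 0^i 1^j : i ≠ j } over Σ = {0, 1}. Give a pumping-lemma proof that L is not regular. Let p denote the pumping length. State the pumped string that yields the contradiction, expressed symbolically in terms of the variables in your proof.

0^{p+p!} 1^{p+p!}

Assume L is regular. Let p be the pumping length given by the pumping lemma.
Choose w = 0^p 1^{p+p!}. Since p ≠ p+p!, w ∈ L; and |w| ≥ p.
By the pumping lemma, w = xyz with |xy| ≤ p and |y| > 0.
Since the first p symbols of w are all 0's and |xy| ≤ p, y lies entirely in the leading 0-block: y = 0^k for some k with 1 ≤ k ≤ p.
Since 1 ≤ k ≤ p, k divides p!; set t = 1 + p!/k. Then xy^t z has p + (p!/k)·k = p + p! copies of 0. Now the 0-count equals the 1-count, so i ≠ j fails. So xy^t z = 0^{p+p!} 1^{p+p!} ∉ L.
Contradiction. Therefore L is not regular.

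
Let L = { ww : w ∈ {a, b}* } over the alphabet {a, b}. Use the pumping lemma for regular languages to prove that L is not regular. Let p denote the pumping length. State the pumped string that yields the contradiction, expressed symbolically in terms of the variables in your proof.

Suppose for contradiction that L is regular, and let p be the pumping length.
Take w = a^p b^p a^p b^p = uu where u = a^pb^p; then w ∈ L and |w| = 4p ≥ p.
Write w = xyz as guaranteed by the lemma, with |xy| ≤ p and |y| ≥ 1.
Since the first p symbols of w are all a's and |xy| ≤ p, y lies entirely in the leading a-block: y = a^k for some k with 1 ≤ k ≤ p.
Pump with i = 2: xy^2z = a^{p+k} b^p a^p b^p, of length 4p+k. Suppose this equals vv. The string starts with a and ends with b, so v does too; thus the boundary between the two copies of v is a b→a transition. There is exactly one such transition, at position 2p+k, so |v| = 2p+k and |vv| = 4p+2k ≠ 4p+k since k ≥ 1. So xy^2z ∉ L.
Contradiction. Therefore L is not regular.

a^{p+k} b^p a^p b^p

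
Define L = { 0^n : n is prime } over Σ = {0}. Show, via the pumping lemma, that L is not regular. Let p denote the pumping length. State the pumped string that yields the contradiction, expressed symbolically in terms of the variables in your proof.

0^{q(1+k)}

Suppose for contradiction that L is regular, and let p be the pumping length.
Let q be a prime with q ≥ p+2 (infinitely many primes exist), and take w = 0^q ∈ L with |w| = q ≥ p.
By the pumping lemma, w = xyz with |xy| ≤ p and |y| ≥ 1.
Then y = 0^k for some k with 1 ≤ k ≤ p.
Since 1 ≤ k ≤ p, |xz| = q-k. Pump with i = q+1: |xy^{q+1}z| = (q-k)+(q+1)k = q+qk = q(1+k), which is composite (both factors ≥ 2). So xy^{q+1}z = 0^{q(1+k)} ∉ L.
Contradiction. Therefore L is not regular.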